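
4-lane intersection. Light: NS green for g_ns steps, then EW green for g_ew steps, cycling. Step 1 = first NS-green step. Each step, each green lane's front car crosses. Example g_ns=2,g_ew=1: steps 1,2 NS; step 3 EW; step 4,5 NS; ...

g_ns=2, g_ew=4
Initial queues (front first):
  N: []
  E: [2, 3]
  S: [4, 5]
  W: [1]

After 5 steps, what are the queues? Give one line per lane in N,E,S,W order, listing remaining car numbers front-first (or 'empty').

Step 1 [NS]: N:empty,E:wait,S:car4-GO,W:wait | queues: N=0 E=2 S=1 W=1
Step 2 [NS]: N:empty,E:wait,S:car5-GO,W:wait | queues: N=0 E=2 S=0 W=1
Step 3 [EW]: N:wait,E:car2-GO,S:wait,W:car1-GO | queues: N=0 E=1 S=0 W=0
Step 4 [EW]: N:wait,E:car3-GO,S:wait,W:empty | queues: N=0 E=0 S=0 W=0

N: empty
E: empty
S: empty
W: empty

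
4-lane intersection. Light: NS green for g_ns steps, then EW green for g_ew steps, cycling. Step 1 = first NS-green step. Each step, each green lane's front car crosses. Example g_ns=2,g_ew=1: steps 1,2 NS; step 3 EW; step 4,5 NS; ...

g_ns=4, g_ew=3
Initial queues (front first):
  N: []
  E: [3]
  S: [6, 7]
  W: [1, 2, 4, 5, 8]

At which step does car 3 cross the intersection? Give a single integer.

Step 1 [NS]: N:empty,E:wait,S:car6-GO,W:wait | queues: N=0 E=1 S=1 W=5
Step 2 [NS]: N:empty,E:wait,S:car7-GO,W:wait | queues: N=0 E=1 S=0 W=5
Step 3 [NS]: N:empty,E:wait,S:empty,W:wait | queues: N=0 E=1 S=0 W=5
Step 4 [NS]: N:empty,E:wait,S:empty,W:wait | queues: N=0 E=1 S=0 W=5
Step 5 [EW]: N:wait,E:car3-GO,S:wait,W:car1-GO | queues: N=0 E=0 S=0 W=4
Step 6 [EW]: N:wait,E:empty,S:wait,W:car2-GO | queues: N=0 E=0 S=0 W=3
Step 7 [EW]: N:wait,E:empty,S:wait,W:car4-GO | queues: N=0 E=0 S=0 W=2
Step 8 [NS]: N:empty,E:wait,S:empty,W:wait | queues: N=0 E=0 S=0 W=2
Step 9 [NS]: N:empty,E:wait,S:empty,W:wait | queues: N=0 E=0 S=0 W=2
Step 10 [NS]: N:empty,E:wait,S:empty,W:wait | queues: N=0 E=0 S=0 W=2
Step 11 [NS]: N:empty,E:wait,S:empty,W:wait | queues: N=0 E=0 S=0 W=2
Step 12 [EW]: N:wait,E:empty,S:wait,W:car5-GO | queues: N=0 E=0 S=0 W=1
Step 13 [EW]: N:wait,E:empty,S:wait,W:car8-GO | queues: N=0 E=0 S=0 W=0
Car 3 crosses at step 5

5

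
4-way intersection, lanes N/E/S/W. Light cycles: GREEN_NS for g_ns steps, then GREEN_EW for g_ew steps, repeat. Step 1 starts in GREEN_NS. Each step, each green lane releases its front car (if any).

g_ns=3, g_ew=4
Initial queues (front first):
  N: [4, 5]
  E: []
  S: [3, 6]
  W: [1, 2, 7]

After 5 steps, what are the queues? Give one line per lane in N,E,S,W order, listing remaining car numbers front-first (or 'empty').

Step 1 [NS]: N:car4-GO,E:wait,S:car3-GO,W:wait | queues: N=1 E=0 S=1 W=3
Step 2 [NS]: N:car5-GO,E:wait,S:car6-GO,W:wait | queues: N=0 E=0 S=0 W=3
Step 3 [NS]: N:empty,E:wait,S:empty,W:wait | queues: N=0 E=0 S=0 W=3
Step 4 [EW]: N:wait,E:empty,S:wait,W:car1-GO | queues: N=0 E=0 S=0 W=2
Step 5 [EW]: N:wait,E:empty,S:wait,W:car2-GO | queues: N=0 E=0 S=0 W=1

N: empty
E: empty
S: empty
W: 7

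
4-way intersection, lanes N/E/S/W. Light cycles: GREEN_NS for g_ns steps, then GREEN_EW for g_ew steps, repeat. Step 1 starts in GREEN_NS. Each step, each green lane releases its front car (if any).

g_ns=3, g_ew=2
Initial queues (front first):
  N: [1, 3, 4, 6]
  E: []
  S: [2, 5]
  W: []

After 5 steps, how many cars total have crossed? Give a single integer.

Step 1 [NS]: N:car1-GO,E:wait,S:car2-GO,W:wait | queues: N=3 E=0 S=1 W=0
Step 2 [NS]: N:car3-GO,E:wait,S:car5-GO,W:wait | queues: N=2 E=0 S=0 W=0
Step 3 [NS]: N:car4-GO,E:wait,S:empty,W:wait | queues: N=1 E=0 S=0 W=0
Step 4 [EW]: N:wait,E:empty,S:wait,W:empty | queues: N=1 E=0 S=0 W=0
Step 5 [EW]: N:wait,E:empty,S:wait,W:empty | queues: N=1 E=0 S=0 W=0
Cars crossed by step 5: 5

Answer: 5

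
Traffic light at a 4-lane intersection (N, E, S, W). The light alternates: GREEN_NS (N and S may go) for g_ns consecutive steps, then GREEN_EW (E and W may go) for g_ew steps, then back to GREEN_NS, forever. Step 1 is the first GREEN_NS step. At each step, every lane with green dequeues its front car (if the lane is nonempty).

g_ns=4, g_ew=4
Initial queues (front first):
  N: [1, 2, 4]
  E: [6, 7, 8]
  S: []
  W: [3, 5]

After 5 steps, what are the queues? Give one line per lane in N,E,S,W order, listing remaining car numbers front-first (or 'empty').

Step 1 [NS]: N:car1-GO,E:wait,S:empty,W:wait | queues: N=2 E=3 S=0 W=2
Step 2 [NS]: N:car2-GO,E:wait,S:empty,W:wait | queues: N=1 E=3 S=0 W=2
Step 3 [NS]: N:car4-GO,E:wait,S:empty,W:wait | queues: N=0 E=3 S=0 W=2
Step 4 [NS]: N:empty,E:wait,S:empty,W:wait | queues: N=0 E=3 S=0 W=2
Step 5 [EW]: N:wait,E:car6-GO,S:wait,W:car3-GO | queues: N=0 E=2 S=0 W=1

N: empty
E: 7 8
S: empty
W: 5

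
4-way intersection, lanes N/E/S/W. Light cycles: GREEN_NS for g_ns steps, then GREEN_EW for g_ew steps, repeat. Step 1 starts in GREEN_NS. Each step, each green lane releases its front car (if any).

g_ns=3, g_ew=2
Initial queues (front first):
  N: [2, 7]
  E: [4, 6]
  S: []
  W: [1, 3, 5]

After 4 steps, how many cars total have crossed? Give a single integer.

Step 1 [NS]: N:car2-GO,E:wait,S:empty,W:wait | queues: N=1 E=2 S=0 W=3
Step 2 [NS]: N:car7-GO,E:wait,S:empty,W:wait | queues: N=0 E=2 S=0 W=3
Step 3 [NS]: N:empty,E:wait,S:empty,W:wait | queues: N=0 E=2 S=0 W=3
Step 4 [EW]: N:wait,E:car4-GO,S:wait,W:car1-GO | queues: N=0 E=1 S=0 W=2
Cars crossed by step 4: 4

Answer: 4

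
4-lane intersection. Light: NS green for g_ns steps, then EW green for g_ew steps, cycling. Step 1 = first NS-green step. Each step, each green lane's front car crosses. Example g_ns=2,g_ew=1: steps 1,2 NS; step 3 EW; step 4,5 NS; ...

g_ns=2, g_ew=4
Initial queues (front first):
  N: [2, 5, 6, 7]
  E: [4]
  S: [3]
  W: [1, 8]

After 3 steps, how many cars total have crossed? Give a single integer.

Step 1 [NS]: N:car2-GO,E:wait,S:car3-GO,W:wait | queues: N=3 E=1 S=0 W=2
Step 2 [NS]: N:car5-GO,E:wait,S:empty,W:wait | queues: N=2 E=1 S=0 W=2
Step 3 [EW]: N:wait,E:car4-GO,S:wait,W:car1-GO | queues: N=2 E=0 S=0 W=1
Cars crossed by step 3: 5

Answer: 5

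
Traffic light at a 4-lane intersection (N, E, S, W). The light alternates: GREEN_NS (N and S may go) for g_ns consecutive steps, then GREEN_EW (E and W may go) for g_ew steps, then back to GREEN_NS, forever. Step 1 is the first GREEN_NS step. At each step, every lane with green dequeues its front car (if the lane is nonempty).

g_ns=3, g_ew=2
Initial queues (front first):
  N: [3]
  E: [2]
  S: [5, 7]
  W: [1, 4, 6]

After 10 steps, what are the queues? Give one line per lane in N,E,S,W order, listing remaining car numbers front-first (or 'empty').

Step 1 [NS]: N:car3-GO,E:wait,S:car5-GO,W:wait | queues: N=0 E=1 S=1 W=3
Step 2 [NS]: N:empty,E:wait,S:car7-GO,W:wait | queues: N=0 E=1 S=0 W=3
Step 3 [NS]: N:empty,E:wait,S:empty,W:wait | queues: N=0 E=1 S=0 W=3
Step 4 [EW]: N:wait,E:car2-GO,S:wait,W:car1-GO | queues: N=0 E=0 S=0 W=2
Step 5 [EW]: N:wait,E:empty,S:wait,W:car4-GO | queues: N=0 E=0 S=0 W=1
Step 6 [NS]: N:empty,E:wait,S:empty,W:wait | queues: N=0 E=0 S=0 W=1
Step 7 [NS]: N:empty,E:wait,S:empty,W:wait | queues: N=0 E=0 S=0 W=1
Step 8 [NS]: N:empty,E:wait,S:empty,W:wait | queues: N=0 E=0 S=0 W=1
Step 9 [EW]: N:wait,E:empty,S:wait,W:car6-GO | queues: N=0 E=0 S=0 W=0

N: empty
E: empty
S: empty
W: empty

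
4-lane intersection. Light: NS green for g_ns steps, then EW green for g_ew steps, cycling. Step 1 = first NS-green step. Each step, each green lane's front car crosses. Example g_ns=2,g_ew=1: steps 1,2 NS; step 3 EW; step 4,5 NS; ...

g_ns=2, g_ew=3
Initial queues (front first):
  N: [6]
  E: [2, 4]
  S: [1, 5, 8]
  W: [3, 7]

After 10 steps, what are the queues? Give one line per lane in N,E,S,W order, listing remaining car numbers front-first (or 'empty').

Step 1 [NS]: N:car6-GO,E:wait,S:car1-GO,W:wait | queues: N=0 E=2 S=2 W=2
Step 2 [NS]: N:empty,E:wait,S:car5-GO,W:wait | queues: N=0 E=2 S=1 W=2
Step 3 [EW]: N:wait,E:car2-GO,S:wait,W:car3-GO | queues: N=0 E=1 S=1 W=1
Step 4 [EW]: N:wait,E:car4-GO,S:wait,W:car7-GO | queues: N=0 E=0 S=1 W=0
Step 5 [EW]: N:wait,E:empty,S:wait,W:empty | queues: N=0 E=0 S=1 W=0
Step 6 [NS]: N:empty,E:wait,S:car8-GO,W:wait | queues: N=0 E=0 S=0 W=0

N: empty
E: empty
S: empty
W: empty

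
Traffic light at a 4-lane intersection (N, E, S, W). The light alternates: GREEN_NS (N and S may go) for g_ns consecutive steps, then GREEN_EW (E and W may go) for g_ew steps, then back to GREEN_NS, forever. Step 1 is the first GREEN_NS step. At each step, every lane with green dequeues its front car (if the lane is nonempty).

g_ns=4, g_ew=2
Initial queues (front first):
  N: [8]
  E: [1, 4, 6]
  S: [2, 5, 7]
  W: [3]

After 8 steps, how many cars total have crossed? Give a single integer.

Step 1 [NS]: N:car8-GO,E:wait,S:car2-GO,W:wait | queues: N=0 E=3 S=2 W=1
Step 2 [NS]: N:empty,E:wait,S:car5-GO,W:wait | queues: N=0 E=3 S=1 W=1
Step 3 [NS]: N:empty,E:wait,S:car7-GO,W:wait | queues: N=0 E=3 S=0 W=1
Step 4 [NS]: N:empty,E:wait,S:empty,W:wait | queues: N=0 E=3 S=0 W=1
Step 5 [EW]: N:wait,E:car1-GO,S:wait,W:car3-GO | queues: N=0 E=2 S=0 W=0
Step 6 [EW]: N:wait,E:car4-GO,S:wait,W:empty | queues: N=0 E=1 S=0 W=0
Step 7 [NS]: N:empty,E:wait,S:empty,W:wait | queues: N=0 E=1 S=0 W=0
Step 8 [NS]: N:empty,E:wait,S:empty,W:wait | queues: N=0 E=1 S=0 W=0
Cars crossed by step 8: 7

Answer: 7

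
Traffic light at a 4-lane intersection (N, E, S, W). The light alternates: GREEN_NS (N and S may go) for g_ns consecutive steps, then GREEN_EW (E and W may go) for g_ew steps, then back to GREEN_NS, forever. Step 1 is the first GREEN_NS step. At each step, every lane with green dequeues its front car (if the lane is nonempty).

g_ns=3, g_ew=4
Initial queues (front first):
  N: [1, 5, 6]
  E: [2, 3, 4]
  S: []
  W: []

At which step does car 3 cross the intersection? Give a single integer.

Step 1 [NS]: N:car1-GO,E:wait,S:empty,W:wait | queues: N=2 E=3 S=0 W=0
Step 2 [NS]: N:car5-GO,E:wait,S:empty,W:wait | queues: N=1 E=3 S=0 W=0
Step 3 [NS]: N:car6-GO,E:wait,S:empty,W:wait | queues: N=0 E=3 S=0 W=0
Step 4 [EW]: N:wait,E:car2-GO,S:wait,W:empty | queues: N=0 E=2 S=0 W=0
Step 5 [EW]: N:wait,E:car3-GO,S:wait,W:empty | queues: N=0 E=1 S=0 W=0
Step 6 [EW]: N:wait,E:car4-GO,S:wait,W:empty | queues: N=0 E=0 S=0 W=0
Car 3 crosses at step 5

5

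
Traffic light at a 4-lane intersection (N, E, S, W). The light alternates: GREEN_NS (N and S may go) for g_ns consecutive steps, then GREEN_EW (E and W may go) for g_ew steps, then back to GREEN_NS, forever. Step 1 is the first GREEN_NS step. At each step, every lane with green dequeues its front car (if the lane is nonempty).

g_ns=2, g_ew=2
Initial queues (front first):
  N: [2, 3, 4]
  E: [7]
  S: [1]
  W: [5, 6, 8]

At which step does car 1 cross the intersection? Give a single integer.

Step 1 [NS]: N:car2-GO,E:wait,S:car1-GO,W:wait | queues: N=2 E=1 S=0 W=3
Step 2 [NS]: N:car3-GO,E:wait,S:empty,W:wait | queues: N=1 E=1 S=0 W=3
Step 3 [EW]: N:wait,E:car7-GO,S:wait,W:car5-GO | queues: N=1 E=0 S=0 W=2
Step 4 [EW]: N:wait,E:empty,S:wait,W:car6-GO | queues: N=1 E=0 S=0 W=1
Step 5 [NS]: N:car4-GO,E:wait,S:empty,W:wait | queues: N=0 E=0 S=0 W=1
Step 6 [NS]: N:empty,E:wait,S:empty,W:wait | queues: N=0 E=0 S=0 W=1
Step 7 [EW]: N:wait,E:empty,S:wait,W:car8-GO | queues: N=0 E=0 S=0 W=0
Car 1 crosses at step 1

1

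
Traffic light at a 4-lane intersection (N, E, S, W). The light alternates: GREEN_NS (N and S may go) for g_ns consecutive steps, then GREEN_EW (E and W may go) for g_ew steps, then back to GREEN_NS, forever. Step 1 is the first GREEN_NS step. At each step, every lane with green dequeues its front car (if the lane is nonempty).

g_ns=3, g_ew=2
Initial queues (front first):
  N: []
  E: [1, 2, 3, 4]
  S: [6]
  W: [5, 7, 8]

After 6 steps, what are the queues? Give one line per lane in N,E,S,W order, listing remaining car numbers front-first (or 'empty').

Step 1 [NS]: N:empty,E:wait,S:car6-GO,W:wait | queues: N=0 E=4 S=0 W=3
Step 2 [NS]: N:empty,E:wait,S:empty,W:wait | queues: N=0 E=4 S=0 W=3
Step 3 [NS]: N:empty,E:wait,S:empty,W:wait | queues: N=0 E=4 S=0 W=3
Step 4 [EW]: N:wait,E:car1-GO,S:wait,W:car5-GO | queues: N=0 E=3 S=0 W=2
Step 5 [EW]: N:wait,E:car2-GO,S:wait,W:car7-GO | queues: N=0 E=2 S=0 W=1
Step 6 [NS]: N:empty,E:wait,S:empty,W:wait | queues: N=0 E=2 S=0 W=1

N: empty
E: 3 4
S: empty
W: 8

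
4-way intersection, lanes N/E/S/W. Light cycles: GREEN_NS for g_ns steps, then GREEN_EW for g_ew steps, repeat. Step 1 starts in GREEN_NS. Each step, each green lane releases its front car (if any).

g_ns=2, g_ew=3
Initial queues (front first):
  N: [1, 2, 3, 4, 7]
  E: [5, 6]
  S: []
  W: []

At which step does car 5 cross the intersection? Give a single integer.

Step 1 [NS]: N:car1-GO,E:wait,S:empty,W:wait | queues: N=4 E=2 S=0 W=0
Step 2 [NS]: N:car2-GO,E:wait,S:empty,W:wait | queues: N=3 E=2 S=0 W=0
Step 3 [EW]: N:wait,E:car5-GO,S:wait,W:empty | queues: N=3 E=1 S=0 W=0
Step 4 [EW]: N:wait,E:car6-GO,S:wait,W:empty | queues: N=3 E=0 S=0 W=0
Step 5 [EW]: N:wait,E:empty,S:wait,W:empty | queues: N=3 E=0 S=0 W=0
Step 6 [NS]: N:car3-GO,E:wait,S:empty,W:wait | queues: N=2 E=0 S=0 W=0
Step 7 [NS]: N:car4-GO,E:wait,S:empty,W:wait | queues: N=1 E=0 S=0 W=0
Step 8 [EW]: N:wait,E:empty,S:wait,W:empty | queues: N=1 E=0 S=0 W=0
Step 9 [EW]: N:wait,E:empty,S:wait,W:empty | queues: N=1 E=0 S=0 W=0
Step 10 [EW]: N:wait,E:empty,S:wait,W:empty | queues: N=1 E=0 S=0 W=0
Step 11 [NS]: N:car7-GO,E:wait,S:empty,W:wait | queues: N=0 E=0 S=0 W=0
Car 5 crosses at step 3

3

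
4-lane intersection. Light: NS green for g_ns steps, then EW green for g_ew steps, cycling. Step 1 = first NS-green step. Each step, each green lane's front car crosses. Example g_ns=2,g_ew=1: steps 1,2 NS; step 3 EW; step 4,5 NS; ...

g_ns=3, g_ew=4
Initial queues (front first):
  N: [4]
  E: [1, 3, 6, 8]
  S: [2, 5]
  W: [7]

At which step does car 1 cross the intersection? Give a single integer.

Step 1 [NS]: N:car4-GO,E:wait,S:car2-GO,W:wait | queues: N=0 E=4 S=1 W=1
Step 2 [NS]: N:empty,E:wait,S:car5-GO,W:wait | queues: N=0 E=4 S=0 W=1
Step 3 [NS]: N:empty,E:wait,S:empty,W:wait | queues: N=0 E=4 S=0 W=1
Step 4 [EW]: N:wait,E:car1-GO,S:wait,W:car7-GO | queues: N=0 E=3 S=0 W=0
Step 5 [EW]: N:wait,E:car3-GO,S:wait,W:empty | queues: N=0 E=2 S=0 W=0
Step 6 [EW]: N:wait,E:car6-GO,S:wait,W:empty | queues: N=0 E=1 S=0 W=0
Step 7 [EW]: N:wait,E:car8-GO,S:wait,W:empty | queues: N=0 E=0 S=0 W=0
Car 1 crosses at step 4

4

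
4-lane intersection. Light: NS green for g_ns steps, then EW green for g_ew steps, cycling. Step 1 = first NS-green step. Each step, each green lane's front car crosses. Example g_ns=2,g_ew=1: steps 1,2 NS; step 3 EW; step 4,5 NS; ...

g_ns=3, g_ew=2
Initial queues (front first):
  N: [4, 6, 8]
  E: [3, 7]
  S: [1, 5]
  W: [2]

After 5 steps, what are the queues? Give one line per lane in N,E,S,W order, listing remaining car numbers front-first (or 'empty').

Step 1 [NS]: N:car4-GO,E:wait,S:car1-GO,W:wait | queues: N=2 E=2 S=1 W=1
Step 2 [NS]: N:car6-GO,E:wait,S:car5-GO,W:wait | queues: N=1 E=2 S=0 W=1
Step 3 [NS]: N:car8-GO,E:wait,S:empty,W:wait | queues: N=0 E=2 S=0 W=1
Step 4 [EW]: N:wait,E:car3-GO,S:wait,W:car2-GO | queues: N=0 E=1 S=0 W=0
Step 5 [EW]: N:wait,E:car7-GO,S:wait,W:empty | queues: N=0 E=0 S=0 W=0

N: empty
E: empty
S: empty
W: empty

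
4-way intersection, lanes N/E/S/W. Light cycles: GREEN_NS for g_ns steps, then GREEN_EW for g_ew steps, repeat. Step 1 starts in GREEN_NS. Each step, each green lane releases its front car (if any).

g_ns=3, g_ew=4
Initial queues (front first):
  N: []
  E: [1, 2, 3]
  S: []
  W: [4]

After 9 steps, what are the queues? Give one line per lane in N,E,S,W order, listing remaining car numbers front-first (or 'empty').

Step 1 [NS]: N:empty,E:wait,S:empty,W:wait | queues: N=0 E=3 S=0 W=1
Step 2 [NS]: N:empty,E:wait,S:empty,W:wait | queues: N=0 E=3 S=0 W=1
Step 3 [NS]: N:empty,E:wait,S:empty,W:wait | queues: N=0 E=3 S=0 W=1
Step 4 [EW]: N:wait,E:car1-GO,S:wait,W:car4-GO | queues: N=0 E=2 S=0 W=0
Step 5 [EW]: N:wait,E:car2-GO,S:wait,W:empty | queues: N=0 E=1 S=0 W=0
Step 6 [EW]: N:wait,E:car3-GO,S:wait,W:empty | queues: N=0 E=0 S=0 W=0

N: empty
E: empty
S: empty
W: empty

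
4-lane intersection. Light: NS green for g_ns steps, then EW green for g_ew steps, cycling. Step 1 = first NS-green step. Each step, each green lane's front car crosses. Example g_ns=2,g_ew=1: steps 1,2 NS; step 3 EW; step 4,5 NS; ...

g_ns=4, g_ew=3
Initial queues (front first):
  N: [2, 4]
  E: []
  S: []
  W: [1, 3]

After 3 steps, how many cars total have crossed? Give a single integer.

Answer: 2

Derivation:
Step 1 [NS]: N:car2-GO,E:wait,S:empty,W:wait | queues: N=1 E=0 S=0 W=2
Step 2 [NS]: N:car4-GO,E:wait,S:empty,W:wait | queues: N=0 E=0 S=0 W=2
Step 3 [NS]: N:empty,E:wait,S:empty,W:wait | queues: N=0 E=0 S=0 W=2
Cars crossed by step 3: 2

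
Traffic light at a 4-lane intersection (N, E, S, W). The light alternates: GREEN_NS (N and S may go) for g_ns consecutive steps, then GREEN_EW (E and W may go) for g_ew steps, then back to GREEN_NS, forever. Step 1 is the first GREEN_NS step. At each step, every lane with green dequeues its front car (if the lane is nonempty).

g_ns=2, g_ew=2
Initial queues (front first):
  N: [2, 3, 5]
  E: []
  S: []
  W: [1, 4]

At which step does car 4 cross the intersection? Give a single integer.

Step 1 [NS]: N:car2-GO,E:wait,S:empty,W:wait | queues: N=2 E=0 S=0 W=2
Step 2 [NS]: N:car3-GO,E:wait,S:empty,W:wait | queues: N=1 E=0 S=0 W=2
Step 3 [EW]: N:wait,E:empty,S:wait,W:car1-GO | queues: N=1 E=0 S=0 W=1
Step 4 [EW]: N:wait,E:empty,S:wait,W:car4-GO | queues: N=1 E=0 S=0 W=0
Step 5 [NS]: N:car5-GO,E:wait,S:empty,W:wait | queues: N=0 E=0 S=0 W=0
Car 4 crosses at step 4

4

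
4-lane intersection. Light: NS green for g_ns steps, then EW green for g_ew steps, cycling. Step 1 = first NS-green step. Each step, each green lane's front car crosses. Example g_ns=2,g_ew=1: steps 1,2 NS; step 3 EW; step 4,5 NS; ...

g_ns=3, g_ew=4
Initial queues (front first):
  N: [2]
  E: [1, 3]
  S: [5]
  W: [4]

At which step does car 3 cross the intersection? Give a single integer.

Step 1 [NS]: N:car2-GO,E:wait,S:car5-GO,W:wait | queues: N=0 E=2 S=0 W=1
Step 2 [NS]: N:empty,E:wait,S:empty,W:wait | queues: N=0 E=2 S=0 W=1
Step 3 [NS]: N:empty,E:wait,S:empty,W:wait | queues: N=0 E=2 S=0 W=1
Step 4 [EW]: N:wait,E:car1-GO,S:wait,W:car4-GO | queues: N=0 E=1 S=0 W=0
Step 5 [EW]: N:wait,E:car3-GO,S:wait,W:empty | queues: N=0 E=0 S=0 W=0
Car 3 crosses at step 5

5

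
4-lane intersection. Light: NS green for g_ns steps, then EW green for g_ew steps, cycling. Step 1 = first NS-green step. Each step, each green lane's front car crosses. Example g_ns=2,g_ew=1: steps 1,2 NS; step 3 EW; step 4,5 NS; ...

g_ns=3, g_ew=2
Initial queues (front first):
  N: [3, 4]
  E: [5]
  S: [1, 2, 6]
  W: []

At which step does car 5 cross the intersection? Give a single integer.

Step 1 [NS]: N:car3-GO,E:wait,S:car1-GO,W:wait | queues: N=1 E=1 S=2 W=0
Step 2 [NS]: N:car4-GO,E:wait,S:car2-GO,W:wait | queues: N=0 E=1 S=1 W=0
Step 3 [NS]: N:empty,E:wait,S:car6-GO,W:wait | queues: N=0 E=1 S=0 W=0
Step 4 [EW]: N:wait,E:car5-GO,S:wait,W:empty | queues: N=0 E=0 S=0 W=0
Car 5 crosses at step 4

4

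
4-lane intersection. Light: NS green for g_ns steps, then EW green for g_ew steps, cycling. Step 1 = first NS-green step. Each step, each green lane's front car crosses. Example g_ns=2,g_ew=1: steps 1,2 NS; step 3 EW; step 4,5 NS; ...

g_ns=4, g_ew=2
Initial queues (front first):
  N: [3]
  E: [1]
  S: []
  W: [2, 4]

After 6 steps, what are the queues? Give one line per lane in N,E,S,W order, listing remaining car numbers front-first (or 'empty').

Step 1 [NS]: N:car3-GO,E:wait,S:empty,W:wait | queues: N=0 E=1 S=0 W=2
Step 2 [NS]: N:empty,E:wait,S:empty,W:wait | queues: N=0 E=1 S=0 W=2
Step 3 [NS]: N:empty,E:wait,S:empty,W:wait | queues: N=0 E=1 S=0 W=2
Step 4 [NS]: N:empty,E:wait,S:empty,W:wait | queues: N=0 E=1 S=0 W=2
Step 5 [EW]: N:wait,E:car1-GO,S:wait,W:car2-GO | queues: N=0 E=0 S=0 W=1
Step 6 [EW]: N:wait,E:empty,S:wait,W:car4-GO | queues: N=0 E=0 S=0 W=0

N: empty
E: empty
S: empty
W: empty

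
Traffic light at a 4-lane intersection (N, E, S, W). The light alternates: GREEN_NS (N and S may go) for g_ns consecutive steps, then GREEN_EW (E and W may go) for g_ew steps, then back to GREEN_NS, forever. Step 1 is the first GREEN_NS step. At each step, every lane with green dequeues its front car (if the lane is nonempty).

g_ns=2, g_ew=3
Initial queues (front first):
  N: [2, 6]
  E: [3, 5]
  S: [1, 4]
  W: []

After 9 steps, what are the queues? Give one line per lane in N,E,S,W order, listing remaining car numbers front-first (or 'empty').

Step 1 [NS]: N:car2-GO,E:wait,S:car1-GO,W:wait | queues: N=1 E=2 S=1 W=0
Step 2 [NS]: N:car6-GO,E:wait,S:car4-GO,W:wait | queues: N=0 E=2 S=0 W=0
Step 3 [EW]: N:wait,E:car3-GO,S:wait,W:empty | queues: N=0 E=1 S=0 W=0
Step 4 [EW]: N:wait,E:car5-GO,S:wait,W:empty | queues: N=0 E=0 S=0 W=0

N: empty
E: empty
S: empty
W: empty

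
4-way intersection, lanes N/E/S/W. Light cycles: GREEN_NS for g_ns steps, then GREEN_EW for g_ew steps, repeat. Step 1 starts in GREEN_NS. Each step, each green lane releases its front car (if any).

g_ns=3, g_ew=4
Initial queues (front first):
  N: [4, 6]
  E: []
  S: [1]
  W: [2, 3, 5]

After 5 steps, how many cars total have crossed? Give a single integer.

Answer: 5

Derivation:
Step 1 [NS]: N:car4-GO,E:wait,S:car1-GO,W:wait | queues: N=1 E=0 S=0 W=3
Step 2 [NS]: N:car6-GO,E:wait,S:empty,W:wait | queues: N=0 E=0 S=0 W=3
Step 3 [NS]: N:empty,E:wait,S:empty,W:wait | queues: N=0 E=0 S=0 W=3
Step 4 [EW]: N:wait,E:empty,S:wait,W:car2-GO | queues: N=0 E=0 S=0 W=2
Step 5 [EW]: N:wait,E:empty,S:wait,W:car3-GO | queues: N=0 E=0 S=0 W=1
Cars crossed by step 5: 5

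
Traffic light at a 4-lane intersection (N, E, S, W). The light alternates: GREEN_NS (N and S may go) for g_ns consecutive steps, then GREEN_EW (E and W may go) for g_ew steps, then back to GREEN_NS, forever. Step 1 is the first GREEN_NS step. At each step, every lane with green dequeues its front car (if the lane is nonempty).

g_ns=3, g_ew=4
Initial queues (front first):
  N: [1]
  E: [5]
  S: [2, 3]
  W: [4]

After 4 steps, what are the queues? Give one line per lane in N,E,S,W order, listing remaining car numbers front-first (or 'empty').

Step 1 [NS]: N:car1-GO,E:wait,S:car2-GO,W:wait | queues: N=0 E=1 S=1 W=1
Step 2 [NS]: N:empty,E:wait,S:car3-GO,W:wait | queues: N=0 E=1 S=0 W=1
Step 3 [NS]: N:empty,E:wait,S:empty,W:wait | queues: N=0 E=1 S=0 W=1
Step 4 [EW]: N:wait,E:car5-GO,S:wait,W:car4-GO | queues: N=0 E=0 S=0 W=0

N: empty
E: empty
S: empty
W: empty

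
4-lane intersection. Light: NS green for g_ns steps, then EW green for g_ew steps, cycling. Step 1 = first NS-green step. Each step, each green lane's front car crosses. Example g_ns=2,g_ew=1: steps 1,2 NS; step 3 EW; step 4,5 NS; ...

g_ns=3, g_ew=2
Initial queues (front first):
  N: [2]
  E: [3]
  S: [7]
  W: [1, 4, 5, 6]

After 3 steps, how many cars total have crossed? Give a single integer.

Step 1 [NS]: N:car2-GO,E:wait,S:car7-GO,W:wait | queues: N=0 E=1 S=0 W=4
Step 2 [NS]: N:empty,E:wait,S:empty,W:wait | queues: N=0 E=1 S=0 W=4
Step 3 [NS]: N:empty,E:wait,S:empty,W:wait | queues: N=0 E=1 S=0 W=4
Cars crossed by step 3: 2

Answer: 2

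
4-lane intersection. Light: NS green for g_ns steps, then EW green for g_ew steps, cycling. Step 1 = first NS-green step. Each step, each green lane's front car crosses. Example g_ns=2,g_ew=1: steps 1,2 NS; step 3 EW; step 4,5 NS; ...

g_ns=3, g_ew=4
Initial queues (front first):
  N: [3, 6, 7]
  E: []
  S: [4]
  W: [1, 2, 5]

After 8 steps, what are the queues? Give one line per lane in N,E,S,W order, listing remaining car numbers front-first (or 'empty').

Step 1 [NS]: N:car3-GO,E:wait,S:car4-GO,W:wait | queues: N=2 E=0 S=0 W=3
Step 2 [NS]: N:car6-GO,E:wait,S:empty,W:wait | queues: N=1 E=0 S=0 W=3
Step 3 [NS]: N:car7-GO,E:wait,S:empty,W:wait | queues: N=0 E=0 S=0 W=3
Step 4 [EW]: N:wait,E:empty,S:wait,W:car1-GO | queues: N=0 E=0 S=0 W=2
Step 5 [EW]: N:wait,E:empty,S:wait,W:car2-GO | queues: N=0 E=0 S=0 W=1
Step 6 [EW]: N:wait,E:empty,S:wait,W:car5-GO | queues: N=0 E=0 S=0 W=0

N: empty
E: empty
S: empty
W: empty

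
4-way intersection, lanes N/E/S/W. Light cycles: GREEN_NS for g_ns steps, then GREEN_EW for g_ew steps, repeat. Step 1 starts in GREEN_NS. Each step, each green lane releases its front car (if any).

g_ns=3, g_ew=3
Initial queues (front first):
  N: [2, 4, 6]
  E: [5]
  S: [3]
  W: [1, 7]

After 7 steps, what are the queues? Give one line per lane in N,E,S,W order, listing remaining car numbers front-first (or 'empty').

Step 1 [NS]: N:car2-GO,E:wait,S:car3-GO,W:wait | queues: N=2 E=1 S=0 W=2
Step 2 [NS]: N:car4-GO,E:wait,S:empty,W:wait | queues: N=1 E=1 S=0 W=2
Step 3 [NS]: N:car6-GO,E:wait,S:empty,W:wait | queues: N=0 E=1 S=0 W=2
Step 4 [EW]: N:wait,E:car5-GO,S:wait,W:car1-GO | queues: N=0 E=0 S=0 W=1
Step 5 [EW]: N:wait,E:empty,S:wait,W:car7-GO | queues: N=0 E=0 S=0 W=0

N: empty
E: empty
S: empty
W: empty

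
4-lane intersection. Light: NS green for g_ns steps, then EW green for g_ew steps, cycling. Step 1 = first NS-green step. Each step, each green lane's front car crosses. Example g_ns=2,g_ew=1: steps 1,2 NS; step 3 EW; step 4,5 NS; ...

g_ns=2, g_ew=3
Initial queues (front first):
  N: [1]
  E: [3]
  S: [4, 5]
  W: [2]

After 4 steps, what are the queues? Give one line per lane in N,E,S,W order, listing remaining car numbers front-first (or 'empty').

Step 1 [NS]: N:car1-GO,E:wait,S:car4-GO,W:wait | queues: N=0 E=1 S=1 W=1
Step 2 [NS]: N:empty,E:wait,S:car5-GO,W:wait | queues: N=0 E=1 S=0 W=1
Step 3 [EW]: N:wait,E:car3-GO,S:wait,W:car2-GO | queues: N=0 E=0 S=0 W=0

N: empty
E: empty
S: empty
W: empty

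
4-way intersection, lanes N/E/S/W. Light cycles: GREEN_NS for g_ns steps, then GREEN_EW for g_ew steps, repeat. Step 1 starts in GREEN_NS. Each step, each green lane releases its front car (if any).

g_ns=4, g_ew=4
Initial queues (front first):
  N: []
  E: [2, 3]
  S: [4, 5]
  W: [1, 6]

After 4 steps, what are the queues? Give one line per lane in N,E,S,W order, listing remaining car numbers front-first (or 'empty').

Step 1 [NS]: N:empty,E:wait,S:car4-GO,W:wait | queues: N=0 E=2 S=1 W=2
Step 2 [NS]: N:empty,E:wait,S:car5-GO,W:wait | queues: N=0 E=2 S=0 W=2
Step 3 [NS]: N:empty,E:wait,S:empty,W:wait | queues: N=0 E=2 S=0 W=2
Step 4 [NS]: N:empty,E:wait,S:empty,W:wait | queues: N=0 E=2 S=0 W=2

N: empty
E: 2 3
S: empty
W: 1 6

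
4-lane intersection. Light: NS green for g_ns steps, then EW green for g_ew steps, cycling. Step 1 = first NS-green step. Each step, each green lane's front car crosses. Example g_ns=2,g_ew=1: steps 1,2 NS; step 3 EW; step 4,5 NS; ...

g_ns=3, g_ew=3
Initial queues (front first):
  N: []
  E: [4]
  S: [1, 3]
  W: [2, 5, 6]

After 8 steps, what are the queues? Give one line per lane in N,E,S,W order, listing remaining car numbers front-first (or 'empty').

Step 1 [NS]: N:empty,E:wait,S:car1-GO,W:wait | queues: N=0 E=1 S=1 W=3
Step 2 [NS]: N:empty,E:wait,S:car3-GO,W:wait | queues: N=0 E=1 S=0 W=3
Step 3 [NS]: N:empty,E:wait,S:empty,W:wait | queues: N=0 E=1 S=0 W=3
Step 4 [EW]: N:wait,E:car4-GO,S:wait,W:car2-GO | queues: N=0 E=0 S=0 W=2
Step 5 [EW]: N:wait,E:empty,S:wait,W:car5-GO | queues: N=0 E=0 S=0 W=1
Step 6 [EW]: N:wait,E:empty,S:wait,W:car6-GO | queues: N=0 E=0 S=0 W=0

N: empty
E: empty
S: empty
W: empty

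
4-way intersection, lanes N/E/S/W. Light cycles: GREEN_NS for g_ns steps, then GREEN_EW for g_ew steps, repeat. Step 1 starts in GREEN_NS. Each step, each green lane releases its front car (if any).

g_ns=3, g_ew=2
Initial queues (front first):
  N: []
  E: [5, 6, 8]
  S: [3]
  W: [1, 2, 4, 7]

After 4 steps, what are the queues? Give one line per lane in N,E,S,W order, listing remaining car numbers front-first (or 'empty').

Step 1 [NS]: N:empty,E:wait,S:car3-GO,W:wait | queues: N=0 E=3 S=0 W=4
Step 2 [NS]: N:empty,E:wait,S:empty,W:wait | queues: N=0 E=3 S=0 W=4
Step 3 [NS]: N:empty,E:wait,S:empty,W:wait | queues: N=0 E=3 S=0 W=4
Step 4 [EW]: N:wait,E:car5-GO,S:wait,W:car1-GO | queues: N=0 E=2 S=0 W=3

N: empty
E: 6 8
S: empty
W: 2 4 7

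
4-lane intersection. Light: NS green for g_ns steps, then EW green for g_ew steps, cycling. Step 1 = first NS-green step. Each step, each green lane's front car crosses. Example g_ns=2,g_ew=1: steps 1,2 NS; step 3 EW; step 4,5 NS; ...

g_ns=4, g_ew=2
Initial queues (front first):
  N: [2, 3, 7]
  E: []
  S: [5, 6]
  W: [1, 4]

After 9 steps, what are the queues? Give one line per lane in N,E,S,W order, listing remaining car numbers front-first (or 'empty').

Step 1 [NS]: N:car2-GO,E:wait,S:car5-GO,W:wait | queues: N=2 E=0 S=1 W=2
Step 2 [NS]: N:car3-GO,E:wait,S:car6-GO,W:wait | queues: N=1 E=0 S=0 W=2
Step 3 [NS]: N:car7-GO,E:wait,S:empty,W:wait | queues: N=0 E=0 S=0 W=2
Step 4 [NS]: N:empty,E:wait,S:empty,W:wait | queues: N=0 E=0 S=0 W=2
Step 5 [EW]: N:wait,E:empty,S:wait,W:car1-GO | queues: N=0 E=0 S=0 W=1
Step 6 [EW]: N:wait,E:empty,S:wait,W:car4-GO | queues: N=0 E=0 S=0 W=0

N: empty
E: empty
S: empty
W: empty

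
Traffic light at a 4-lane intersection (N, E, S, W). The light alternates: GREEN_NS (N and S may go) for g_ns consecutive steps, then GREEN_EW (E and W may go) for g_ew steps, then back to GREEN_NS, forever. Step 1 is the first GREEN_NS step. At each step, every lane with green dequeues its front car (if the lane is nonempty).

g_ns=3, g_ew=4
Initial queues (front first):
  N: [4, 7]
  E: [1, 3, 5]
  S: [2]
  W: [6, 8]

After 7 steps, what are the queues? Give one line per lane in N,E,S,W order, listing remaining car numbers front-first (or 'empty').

Step 1 [NS]: N:car4-GO,E:wait,S:car2-GO,W:wait | queues: N=1 E=3 S=0 W=2
Step 2 [NS]: N:car7-GO,E:wait,S:empty,W:wait | queues: N=0 E=3 S=0 W=2
Step 3 [NS]: N:empty,E:wait,S:empty,W:wait | queues: N=0 E=3 S=0 W=2
Step 4 [EW]: N:wait,E:car1-GO,S:wait,W:car6-GO | queues: N=0 E=2 S=0 W=1
Step 5 [EW]: N:wait,E:car3-GO,S:wait,W:car8-GO | queues: N=0 E=1 S=0 W=0
Step 6 [EW]: N:wait,E:car5-GO,S:wait,W:empty | queues: N=0 E=0 S=0 W=0

N: empty
E: empty
S: empty
W: empty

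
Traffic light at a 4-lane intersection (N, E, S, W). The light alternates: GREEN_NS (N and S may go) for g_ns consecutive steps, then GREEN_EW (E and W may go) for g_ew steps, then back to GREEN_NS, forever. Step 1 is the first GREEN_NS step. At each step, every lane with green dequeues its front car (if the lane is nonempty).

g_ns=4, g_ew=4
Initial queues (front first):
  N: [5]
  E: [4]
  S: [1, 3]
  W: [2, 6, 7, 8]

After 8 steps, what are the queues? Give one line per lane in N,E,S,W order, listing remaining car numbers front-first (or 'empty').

Step 1 [NS]: N:car5-GO,E:wait,S:car1-GO,W:wait | queues: N=0 E=1 S=1 W=4
Step 2 [NS]: N:empty,E:wait,S:car3-GO,W:wait | queues: N=0 E=1 S=0 W=4
Step 3 [NS]: N:empty,E:wait,S:empty,W:wait | queues: N=0 E=1 S=0 W=4
Step 4 [NS]: N:empty,E:wait,S:empty,W:wait | queues: N=0 E=1 S=0 W=4
Step 5 [EW]: N:wait,E:car4-GO,S:wait,W:car2-GO | queues: N=0 E=0 S=0 W=3
Step 6 [EW]: N:wait,E:empty,S:wait,W:car6-GO | queues: N=0 E=0 S=0 W=2
Step 7 [EW]: N:wait,E:empty,S:wait,W:car7-GO | queues: N=0 E=0 S=0 W=1
Step 8 [EW]: N:wait,E:empty,S:wait,W:car8-GO | queues: N=0 E=0 S=0 W=0

N: empty
E: empty
S: empty
W: empty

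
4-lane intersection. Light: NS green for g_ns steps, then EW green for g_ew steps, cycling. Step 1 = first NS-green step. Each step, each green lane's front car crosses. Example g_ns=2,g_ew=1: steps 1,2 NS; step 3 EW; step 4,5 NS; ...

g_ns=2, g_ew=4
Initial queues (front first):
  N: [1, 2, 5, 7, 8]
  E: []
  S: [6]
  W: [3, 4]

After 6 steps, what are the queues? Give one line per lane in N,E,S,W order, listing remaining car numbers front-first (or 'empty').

Step 1 [NS]: N:car1-GO,E:wait,S:car6-GO,W:wait | queues: N=4 E=0 S=0 W=2
Step 2 [NS]: N:car2-GO,E:wait,S:empty,W:wait | queues: N=3 E=0 S=0 W=2
Step 3 [EW]: N:wait,E:empty,S:wait,W:car3-GO | queues: N=3 E=0 S=0 W=1
Step 4 [EW]: N:wait,E:empty,S:wait,W:car4-GO | queues: N=3 E=0 S=0 W=0
Step 5 [EW]: N:wait,E:empty,S:wait,W:empty | queues: N=3 E=0 S=0 W=0
Step 6 [EW]: N:wait,E:empty,S:wait,W:empty | queues: N=3 E=0 S=0 W=0

N: 5 7 8
E: empty
S: empty
W: empty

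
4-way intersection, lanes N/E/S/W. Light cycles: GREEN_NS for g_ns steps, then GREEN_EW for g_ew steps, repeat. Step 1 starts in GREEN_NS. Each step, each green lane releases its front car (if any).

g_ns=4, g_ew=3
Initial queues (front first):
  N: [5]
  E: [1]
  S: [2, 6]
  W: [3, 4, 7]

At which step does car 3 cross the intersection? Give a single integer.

Step 1 [NS]: N:car5-GO,E:wait,S:car2-GO,W:wait | queues: N=0 E=1 S=1 W=3
Step 2 [NS]: N:empty,E:wait,S:car6-GO,W:wait | queues: N=0 E=1 S=0 W=3
Step 3 [NS]: N:empty,E:wait,S:empty,W:wait | queues: N=0 E=1 S=0 W=3
Step 4 [NS]: N:empty,E:wait,S:empty,W:wait | queues: N=0 E=1 S=0 W=3
Step 5 [EW]: N:wait,E:car1-GO,S:wait,W:car3-GO | queues: N=0 E=0 S=0 W=2
Step 6 [EW]: N:wait,E:empty,S:wait,W:car4-GO | queues: N=0 E=0 S=0 W=1
Step 7 [EW]: N:wait,E:empty,S:wait,W:car7-GO | queues: N=0 E=0 S=0 W=0
Car 3 crosses at step 5

5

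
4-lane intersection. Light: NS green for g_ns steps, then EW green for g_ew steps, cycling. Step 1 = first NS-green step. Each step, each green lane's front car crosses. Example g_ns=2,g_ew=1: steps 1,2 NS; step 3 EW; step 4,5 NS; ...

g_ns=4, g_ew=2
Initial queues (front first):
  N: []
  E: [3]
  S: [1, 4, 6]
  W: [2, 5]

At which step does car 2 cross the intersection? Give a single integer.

Step 1 [NS]: N:empty,E:wait,S:car1-GO,W:wait | queues: N=0 E=1 S=2 W=2
Step 2 [NS]: N:empty,E:wait,S:car4-GO,W:wait | queues: N=0 E=1 S=1 W=2
Step 3 [NS]: N:empty,E:wait,S:car6-GO,W:wait | queues: N=0 E=1 S=0 W=2
Step 4 [NS]: N:empty,E:wait,S:empty,W:wait | queues: N=0 E=1 S=0 W=2
Step 5 [EW]: N:wait,E:car3-GO,S:wait,W:car2-GO | queues: N=0 E=0 S=0 W=1
Step 6 [EW]: N:wait,E:empty,S:wait,W:car5-GO | queues: N=0 E=0 S=0 W=0
Car 2 crosses at step 5

5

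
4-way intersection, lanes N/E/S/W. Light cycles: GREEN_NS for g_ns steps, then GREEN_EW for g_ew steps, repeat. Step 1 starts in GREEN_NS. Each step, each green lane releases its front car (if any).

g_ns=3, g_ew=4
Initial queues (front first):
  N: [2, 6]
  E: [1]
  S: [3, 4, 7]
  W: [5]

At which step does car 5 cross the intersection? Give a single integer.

Step 1 [NS]: N:car2-GO,E:wait,S:car3-GO,W:wait | queues: N=1 E=1 S=2 W=1
Step 2 [NS]: N:car6-GO,E:wait,S:car4-GO,W:wait | queues: N=0 E=1 S=1 W=1
Step 3 [NS]: N:empty,E:wait,S:car7-GO,W:wait | queues: N=0 E=1 S=0 W=1
Step 4 [EW]: N:wait,E:car1-GO,S:wait,W:car5-GO | queues: N=0 E=0 S=0 W=0
Car 5 crosses at step 4

4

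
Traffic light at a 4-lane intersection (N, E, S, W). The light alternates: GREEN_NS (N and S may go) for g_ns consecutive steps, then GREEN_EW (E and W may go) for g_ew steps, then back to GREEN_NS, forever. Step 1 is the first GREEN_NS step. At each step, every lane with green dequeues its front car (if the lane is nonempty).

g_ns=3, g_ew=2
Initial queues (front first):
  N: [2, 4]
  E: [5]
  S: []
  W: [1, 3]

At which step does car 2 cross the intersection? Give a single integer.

Step 1 [NS]: N:car2-GO,E:wait,S:empty,W:wait | queues: N=1 E=1 S=0 W=2
Step 2 [NS]: N:car4-GO,E:wait,S:empty,W:wait | queues: N=0 E=1 S=0 W=2
Step 3 [NS]: N:empty,E:wait,S:empty,W:wait | queues: N=0 E=1 S=0 W=2
Step 4 [EW]: N:wait,E:car5-GO,S:wait,W:car1-GO | queues: N=0 E=0 S=0 W=1
Step 5 [EW]: N:wait,E:empty,S:wait,W:car3-GO | queues: N=0 E=0 S=0 W=0
Car 2 crosses at step 1

1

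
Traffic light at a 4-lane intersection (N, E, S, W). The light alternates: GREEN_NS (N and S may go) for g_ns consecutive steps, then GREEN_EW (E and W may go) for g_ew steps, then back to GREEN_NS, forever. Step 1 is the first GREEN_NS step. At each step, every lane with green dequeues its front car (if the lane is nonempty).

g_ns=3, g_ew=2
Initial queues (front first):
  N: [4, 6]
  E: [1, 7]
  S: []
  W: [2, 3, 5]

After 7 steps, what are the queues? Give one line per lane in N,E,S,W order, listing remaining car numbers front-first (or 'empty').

Step 1 [NS]: N:car4-GO,E:wait,S:empty,W:wait | queues: N=1 E=2 S=0 W=3
Step 2 [NS]: N:car6-GO,E:wait,S:empty,W:wait | queues: N=0 E=2 S=0 W=3
Step 3 [NS]: N:empty,E:wait,S:empty,W:wait | queues: N=0 E=2 S=0 W=3
Step 4 [EW]: N:wait,E:car1-GO,S:wait,W:car2-GO | queues: N=0 E=1 S=0 W=2
Step 5 [EW]: N:wait,E:car7-GO,S:wait,W:car3-GO | queues: N=0 E=0 S=0 W=1
Step 6 [NS]: N:empty,E:wait,S:empty,W:wait | queues: N=0 E=0 S=0 W=1
Step 7 [NS]: N:empty,E:wait,S:empty,W:wait | queues: N=0 E=0 S=0 W=1

N: empty
E: empty
S: empty
W: 5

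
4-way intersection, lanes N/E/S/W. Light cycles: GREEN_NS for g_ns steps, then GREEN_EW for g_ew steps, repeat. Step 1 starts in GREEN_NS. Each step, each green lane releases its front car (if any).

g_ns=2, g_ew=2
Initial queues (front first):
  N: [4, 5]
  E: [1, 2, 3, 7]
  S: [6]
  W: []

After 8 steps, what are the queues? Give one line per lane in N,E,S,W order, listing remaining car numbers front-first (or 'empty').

Step 1 [NS]: N:car4-GO,E:wait,S:car6-GO,W:wait | queues: N=1 E=4 S=0 W=0
Step 2 [NS]: N:car5-GO,E:wait,S:empty,W:wait | queues: N=0 E=4 S=0 W=0
Step 3 [EW]: N:wait,E:car1-GO,S:wait,W:empty | queues: N=0 E=3 S=0 W=0
Step 4 [EW]: N:wait,E:car2-GO,S:wait,W:empty | queues: N=0 E=2 S=0 W=0
Step 5 [NS]: N:empty,E:wait,S:empty,W:wait | queues: N=0 E=2 S=0 W=0
Step 6 [NS]: N:empty,E:wait,S:empty,W:wait | queues: N=0 E=2 S=0 W=0
Step 7 [EW]: N:wait,E:car3-GO,S:wait,W:empty | queues: N=0 E=1 S=0 W=0
Step 8 [EW]: N:wait,E:car7-GO,S:wait,W:empty | queues: N=0 E=0 S=0 W=0

N: empty
E: empty
S: empty
W: empty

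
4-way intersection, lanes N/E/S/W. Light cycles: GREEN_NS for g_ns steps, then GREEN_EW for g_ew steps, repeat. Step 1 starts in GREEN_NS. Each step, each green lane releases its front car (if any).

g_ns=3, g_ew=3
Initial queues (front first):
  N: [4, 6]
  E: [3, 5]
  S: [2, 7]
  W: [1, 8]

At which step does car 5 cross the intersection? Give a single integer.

Step 1 [NS]: N:car4-GO,E:wait,S:car2-GO,W:wait | queues: N=1 E=2 S=1 W=2
Step 2 [NS]: N:car6-GO,E:wait,S:car7-GO,W:wait | queues: N=0 E=2 S=0 W=2
Step 3 [NS]: N:empty,E:wait,S:empty,W:wait | queues: N=0 E=2 S=0 W=2
Step 4 [EW]: N:wait,E:car3-GO,S:wait,W:car1-GO | queues: N=0 E=1 S=0 W=1
Step 5 [EW]: N:wait,E:car5-GO,S:wait,W:car8-GO | queues: N=0 E=0 S=0 W=0
Car 5 crosses at step 5

5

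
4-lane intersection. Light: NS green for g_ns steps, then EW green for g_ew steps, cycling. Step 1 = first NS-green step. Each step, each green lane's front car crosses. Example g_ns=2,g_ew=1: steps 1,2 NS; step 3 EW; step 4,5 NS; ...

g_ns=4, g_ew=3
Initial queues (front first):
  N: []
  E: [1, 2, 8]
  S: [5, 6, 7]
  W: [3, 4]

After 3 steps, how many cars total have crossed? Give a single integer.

Step 1 [NS]: N:empty,E:wait,S:car5-GO,W:wait | queues: N=0 E=3 S=2 W=2
Step 2 [NS]: N:empty,E:wait,S:car6-GO,W:wait | queues: N=0 E=3 S=1 W=2
Step 3 [NS]: N:empty,E:wait,S:car7-GO,W:wait | queues: N=0 E=3 S=0 W=2
Cars crossed by step 3: 3

Answer: 3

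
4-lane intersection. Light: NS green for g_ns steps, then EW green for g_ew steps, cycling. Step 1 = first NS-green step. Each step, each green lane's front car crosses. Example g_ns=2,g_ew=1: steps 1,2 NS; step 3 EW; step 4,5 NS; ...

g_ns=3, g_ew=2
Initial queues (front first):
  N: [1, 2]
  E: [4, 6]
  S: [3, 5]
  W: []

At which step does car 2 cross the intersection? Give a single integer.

Step 1 [NS]: N:car1-GO,E:wait,S:car3-GO,W:wait | queues: N=1 E=2 S=1 W=0
Step 2 [NS]: N:car2-GO,E:wait,S:car5-GO,W:wait | queues: N=0 E=2 S=0 W=0
Step 3 [NS]: N:empty,E:wait,S:empty,W:wait | queues: N=0 E=2 S=0 W=0
Step 4 [EW]: N:wait,E:car4-GO,S:wait,W:empty | queues: N=0 E=1 S=0 W=0
Step 5 [EW]: N:wait,E:car6-GO,S:wait,W:empty | queues: N=0 E=0 S=0 W=0
Car 2 crosses at step 2

2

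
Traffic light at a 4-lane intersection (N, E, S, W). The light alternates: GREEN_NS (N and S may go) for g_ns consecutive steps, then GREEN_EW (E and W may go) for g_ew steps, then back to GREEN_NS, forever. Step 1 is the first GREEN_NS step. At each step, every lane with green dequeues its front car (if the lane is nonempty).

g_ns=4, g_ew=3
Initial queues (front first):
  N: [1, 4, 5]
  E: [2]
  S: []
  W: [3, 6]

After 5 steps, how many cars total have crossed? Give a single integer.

Answer: 5

Derivation:
Step 1 [NS]: N:car1-GO,E:wait,S:empty,W:wait | queues: N=2 E=1 S=0 W=2
Step 2 [NS]: N:car4-GO,E:wait,S:empty,W:wait | queues: N=1 E=1 S=0 W=2
Step 3 [NS]: N:car5-GO,E:wait,S:empty,W:wait | queues: N=0 E=1 S=0 W=2
Step 4 [NS]: N:empty,E:wait,S:empty,W:wait | queues: N=0 E=1 S=0 W=2
Step 5 [EW]: N:wait,E:car2-GO,S:wait,W:car3-GO | queues: N=0 E=0 S=0 W=1
Cars crossed by step 5: 5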